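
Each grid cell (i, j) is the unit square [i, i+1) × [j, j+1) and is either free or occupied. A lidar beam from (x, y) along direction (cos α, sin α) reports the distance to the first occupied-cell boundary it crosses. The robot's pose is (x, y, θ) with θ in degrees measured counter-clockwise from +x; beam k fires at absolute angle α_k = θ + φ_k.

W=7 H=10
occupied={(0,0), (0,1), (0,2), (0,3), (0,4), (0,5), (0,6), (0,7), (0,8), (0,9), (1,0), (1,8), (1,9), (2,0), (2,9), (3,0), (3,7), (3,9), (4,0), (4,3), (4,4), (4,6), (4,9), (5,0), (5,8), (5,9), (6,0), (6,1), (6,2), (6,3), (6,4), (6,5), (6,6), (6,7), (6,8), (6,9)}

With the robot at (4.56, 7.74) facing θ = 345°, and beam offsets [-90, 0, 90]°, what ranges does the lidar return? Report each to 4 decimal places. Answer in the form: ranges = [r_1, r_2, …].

ranges = [0.7661, 1.4908, 1.3044]

beam 1: φ=-90°, α=255°
  d=(-0.2588,-0.9659)  start (4,7)  tX=2.1637 tY=0.7661  stride 1/|dx|=3.8637 1/|dy|=1.0353
    cross y-line → (4,6), t=0.7661 (wall)
  → r_1 = 0.7661
beam 2: φ=0°, α=345°
  d=(0.9659,-0.2588)  start (4,7)  tX=0.4555 tY=2.8591  stride 1/|dx|=1.0353 1/|dy|=3.8637
    cross x-line → (5,7), t=0.4555
    cross x-line → (6,7), t=1.4908 (wall)
  → r_2 = 1.4908
beam 3: φ=90°, α=75°
  d=(0.2588,0.9659)  start (4,7)  tX=1.7000 tY=0.2692  stride 1/|dx|=3.8637 1/|dy|=1.0353
    cross y-line → (4,8), t=0.2692
    cross y-line → (4,9), t=1.3044 (wall)
  → r_3 = 1.3044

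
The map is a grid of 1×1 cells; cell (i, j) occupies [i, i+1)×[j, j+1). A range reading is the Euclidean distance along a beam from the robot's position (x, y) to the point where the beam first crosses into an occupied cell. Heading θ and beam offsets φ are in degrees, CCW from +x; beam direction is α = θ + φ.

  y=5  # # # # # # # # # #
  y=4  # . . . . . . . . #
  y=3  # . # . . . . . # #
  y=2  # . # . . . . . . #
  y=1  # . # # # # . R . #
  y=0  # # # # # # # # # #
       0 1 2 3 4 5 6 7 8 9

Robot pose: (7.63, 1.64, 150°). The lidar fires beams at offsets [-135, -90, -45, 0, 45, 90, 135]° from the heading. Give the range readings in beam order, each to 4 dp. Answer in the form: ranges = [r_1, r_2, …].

beam 1: φ=-135°, α=15°
  dir = (cos 15°, sin 15°) = (0.9659, 0.2588); from cell (7,1)
  next x-line at t=0.3831, next y-line at t=1.3909; Δt_x=1.0353, Δt_y=3.8637
    x: enter (8,1) at t=0.3831
    y: enter (8,2) at t=1.3909
    x: enter (9,2) at t=1.4183 ← occupied
  → r_1 = 1.4183
beam 2: φ=-90°, α=60°
  dir = (cos 60°, sin 60°) = (0.5000, 0.8660); from cell (7,1)
  next x-line at t=0.7400, next y-line at t=0.4157; Δt_x=2.0000, Δt_y=1.1547
    y: enter (7,2) at t=0.4157
    x: enter (8,2) at t=0.7400
    y: enter (8,3) at t=1.5704 ← occupied
  → r_2 = 1.5704
beam 3: φ=-45°, α=105°
  dir = (cos 105°, sin 105°) = (-0.2588, 0.9659); from cell (7,1)
  next x-line at t=2.4341, next y-line at t=0.3727; Δt_x=3.8637, Δt_y=1.0353
    y: enter (7,2) at t=0.3727
    y: enter (7,3) at t=1.4080
    x: enter (6,3) at t=2.4341
    y: enter (6,4) at t=2.4433
    y: enter (6,5) at t=3.4785 ← occupied
  → r_3 = 3.4785
beam 4: φ=0°, α=150°
  dir = (cos 150°, sin 150°) = (-0.8660, 0.5000); from cell (7,1)
  next x-line at t=0.7275, next y-line at t=0.7200; Δt_x=1.1547, Δt_y=2.0000
    y: enter (7,2) at t=0.7200
    x: enter (6,2) at t=0.7275
    x: enter (5,2) at t=1.8822
    y: enter (5,3) at t=2.7200
    x: enter (4,3) at t=3.0369
    x: enter (3,3) at t=4.1916
    y: enter (3,4) at t=4.7200
    x: enter (2,4) at t=5.3463
    x: enter (1,4) at t=6.5010
    y: enter (1,5) at t=6.7200 ← occupied
  → r_4 = 6.7200
beam 5: φ=45°, α=195°
  dir = (cos 195°, sin 195°) = (-0.9659, -0.2588); from cell (7,1)
  next x-line at t=0.6522, next y-line at t=2.4728; Δt_x=1.0353, Δt_y=3.8637
    x: enter (6,1) at t=0.6522
    x: enter (5,1) at t=1.6875 ← occupied
  → r_5 = 1.6875
beam 6: φ=90°, α=240°
  dir = (cos 240°, sin 240°) = (-0.5000, -0.8660); from cell (7,1)
  next x-line at t=1.2600, next y-line at t=0.7390; Δt_x=2.0000, Δt_y=1.1547
    y: enter (7,0) at t=0.7390 ← occupied
  → r_6 = 0.7390
beam 7: φ=135°, α=285°
  dir = (cos 285°, sin 285°) = (0.2588, -0.9659); from cell (7,1)
  next x-line at t=1.4296, next y-line at t=0.6626; Δt_x=3.8637, Δt_y=1.0353
    y: enter (7,0) at t=0.6626 ← occupied
  → r_7 = 0.6626

ranges = [1.4183, 1.5704, 3.4785, 6.7200, 1.6875, 0.7390, 0.6626]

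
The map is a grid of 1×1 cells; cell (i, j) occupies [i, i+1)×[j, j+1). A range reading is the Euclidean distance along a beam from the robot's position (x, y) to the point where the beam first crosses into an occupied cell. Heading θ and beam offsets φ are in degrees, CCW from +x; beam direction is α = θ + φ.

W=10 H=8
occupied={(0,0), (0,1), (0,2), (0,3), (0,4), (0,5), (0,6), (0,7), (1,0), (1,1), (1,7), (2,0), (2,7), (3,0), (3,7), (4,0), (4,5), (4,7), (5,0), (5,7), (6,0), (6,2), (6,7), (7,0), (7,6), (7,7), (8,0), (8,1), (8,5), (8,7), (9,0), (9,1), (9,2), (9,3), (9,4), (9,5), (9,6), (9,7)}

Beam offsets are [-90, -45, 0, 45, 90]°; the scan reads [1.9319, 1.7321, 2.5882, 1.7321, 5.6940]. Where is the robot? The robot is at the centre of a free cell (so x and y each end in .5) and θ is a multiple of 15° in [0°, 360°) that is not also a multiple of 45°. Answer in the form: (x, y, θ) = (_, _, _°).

The pose lattice has 42·16 = 672 candidates. Test each by forward raycasting.
  (5.5, 1.5, 165°): beam 1 = 5.6940 ≠ 1.9319 ✗
  (6.5, 1.5, 330°): beam 1 = 0.5774 ≠ 1.9319 ✗
  (2.5, 4.5, 75°): beam 1 = 6.7293 ≠ 1.9319 ✗
  (3.5, 3.5, 105°): beam 1 = 5.6940 ≠ 1.9319 ✗
  (5.5, 1.5, 195°): beam 1 = 3.6235 ≠ 1.9319 ✗
  …
  (6.5, 4.5, 105°): r_1=1.9319, r_2=1.7321, r_3=2.5882, r_4=1.7321, r_5=5.6940 — all match ✓
Unique over the lattice → pose = (6.5, 4.5, 105°).

(x, y, θ) = (6.5, 4.5, 105°)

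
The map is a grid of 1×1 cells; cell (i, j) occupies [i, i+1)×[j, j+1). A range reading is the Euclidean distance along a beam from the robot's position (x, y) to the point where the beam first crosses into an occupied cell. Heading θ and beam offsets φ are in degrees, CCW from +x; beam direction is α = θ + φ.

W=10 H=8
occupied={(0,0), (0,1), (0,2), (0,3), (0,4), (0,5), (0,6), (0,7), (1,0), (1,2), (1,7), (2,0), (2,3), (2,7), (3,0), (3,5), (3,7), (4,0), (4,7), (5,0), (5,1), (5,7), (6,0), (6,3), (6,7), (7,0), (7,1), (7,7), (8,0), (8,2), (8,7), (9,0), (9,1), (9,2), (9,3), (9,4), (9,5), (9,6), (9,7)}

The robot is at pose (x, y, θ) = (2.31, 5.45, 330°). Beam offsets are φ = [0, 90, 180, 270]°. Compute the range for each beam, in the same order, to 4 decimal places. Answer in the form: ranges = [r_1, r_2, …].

beam 1: φ=0°, α=330°
  d=(0.8660,-0.5000)  start (2,5)  tX=0.7967 tY=0.9000  stride 1/|dx|=1.1547 1/|dy|=2.0000
    cross x-line → (3,5), t=0.7967 (wall)
  → r_1 = 0.7967
beam 2: φ=90°, α=60°
  d=(0.5000,0.8660)  start (2,5)  tX=1.3800 tY=0.6351  stride 1/|dx|=2.0000 1/|dy|=1.1547
    cross y-line → (2,6), t=0.6351
    cross x-line → (3,6), t=1.3800
    cross y-line → (3,7), t=1.7898 (wall)
  → r_2 = 1.7898
beam 3: φ=180°, α=150°
  d=(-0.8660,0.5000)  start (2,5)  tX=0.3580 tY=1.1000  stride 1/|dx|=1.1547 1/|dy|=2.0000
    cross x-line → (1,5), t=0.3580
    cross y-line → (1,6), t=1.1000
    cross x-line → (0,6), t=1.5127 (wall)
  → r_3 = 1.5127
beam 4: φ=270°, α=240°
  d=(-0.5000,-0.8660)  start (2,5)  tX=0.6200 tY=0.5196  stride 1/|dx|=2.0000 1/|dy|=1.1547
    cross y-line → (2,4), t=0.5196
    cross x-line → (1,4), t=0.6200
    cross y-line → (1,3), t=1.6743
    cross x-line → (0,3), t=2.6200 (wall)
  → r_4 = 2.6200

ranges = [0.7967, 1.7898, 1.5127, 2.6200]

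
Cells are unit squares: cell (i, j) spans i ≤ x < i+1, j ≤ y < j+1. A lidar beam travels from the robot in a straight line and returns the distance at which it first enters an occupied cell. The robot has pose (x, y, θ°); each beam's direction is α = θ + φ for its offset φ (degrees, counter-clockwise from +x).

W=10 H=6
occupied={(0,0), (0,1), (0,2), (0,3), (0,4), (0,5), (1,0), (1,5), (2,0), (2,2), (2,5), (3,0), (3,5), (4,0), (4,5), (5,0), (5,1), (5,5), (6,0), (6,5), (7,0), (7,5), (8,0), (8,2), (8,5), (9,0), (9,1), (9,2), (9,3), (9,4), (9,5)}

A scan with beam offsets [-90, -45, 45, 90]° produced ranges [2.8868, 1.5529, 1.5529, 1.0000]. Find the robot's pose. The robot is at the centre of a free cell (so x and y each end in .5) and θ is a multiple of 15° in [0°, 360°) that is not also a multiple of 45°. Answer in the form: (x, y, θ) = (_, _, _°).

The pose lattice has 29·16 = 464 candidates. Test each by forward raycasting.
  (7.5, 3.5, 75°): beam 1 = 1.5529 ≠ 2.8868 ✗
  (3.5, 1.5, 150°): beam 1 = 4.0415 ≠ 2.8868 ✗
  (6.5, 3.5, 210°): beam 1 = 1.7321 ≠ 2.8868 ✗
  …
  (4.5, 2.5, 210°): r_1=2.8868, r_2=1.5529, r_3=1.5529, r_4=1.0000 — all match ✓
Unique over the lattice → pose = (4.5, 2.5, 210°).

(x, y, θ) = (4.5, 2.5, 210°)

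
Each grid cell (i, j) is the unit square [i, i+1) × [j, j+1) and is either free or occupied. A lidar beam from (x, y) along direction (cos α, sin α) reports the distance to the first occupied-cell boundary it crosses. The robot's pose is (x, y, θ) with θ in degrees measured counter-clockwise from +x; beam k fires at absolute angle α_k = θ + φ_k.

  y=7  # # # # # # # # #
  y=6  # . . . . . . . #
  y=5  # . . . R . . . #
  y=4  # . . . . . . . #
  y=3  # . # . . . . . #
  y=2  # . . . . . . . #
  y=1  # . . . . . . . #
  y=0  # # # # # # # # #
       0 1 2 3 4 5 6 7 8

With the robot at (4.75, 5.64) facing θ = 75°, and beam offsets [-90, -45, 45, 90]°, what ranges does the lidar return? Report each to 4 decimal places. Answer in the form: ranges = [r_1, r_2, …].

ranges = [3.3646, 2.7200, 1.5704, 3.8823]

beam 1: φ=-90°, α=345°
  direction (0.9659, -0.2588); cell (4,5); t to first gridline: x 0.2588, y 2.4728 (then +1.0353 / +3.8637)
    (5,5) via x @ 0.2588
    (6,5) via x @ 1.2941
    (7,5) via x @ 2.3294
    (7,4) via y @ 2.4728
    (8,4) via x @ 3.3646  # hit
  → r_1 = 3.3646
beam 2: φ=-45°, α=30°
  direction (0.8660, 0.5000); cell (4,5); t to first gridline: x 0.2887, y 0.7200 (then +1.1547 / +2.0000)
    (5,5) via x @ 0.2887
    (5,6) via y @ 0.7200
    (6,6) via x @ 1.4434
    (7,6) via x @ 2.5981
    (7,7) via y @ 2.7200  # hit
  → r_2 = 2.7200
beam 3: φ=45°, α=120°
  direction (-0.5000, 0.8660); cell (4,5); t to first gridline: x 1.5000, y 0.4157 (then +2.0000 / +1.1547)
    (4,6) via y @ 0.4157
    (3,6) via x @ 1.5000
    (3,7) via y @ 1.5704  # hit
  → r_3 = 1.5704
beam 4: φ=90°, α=165°
  direction (-0.9659, 0.2588); cell (4,5); t to first gridline: x 0.7765, y 1.3909 (then +1.0353 / +3.8637)
    (3,5) via x @ 0.7765
    (3,6) via y @ 1.3909
    (2,6) via x @ 1.8117
    (1,6) via x @ 2.8470
    (0,6) via x @ 3.8823  # hit
  → r_4 = 3.8823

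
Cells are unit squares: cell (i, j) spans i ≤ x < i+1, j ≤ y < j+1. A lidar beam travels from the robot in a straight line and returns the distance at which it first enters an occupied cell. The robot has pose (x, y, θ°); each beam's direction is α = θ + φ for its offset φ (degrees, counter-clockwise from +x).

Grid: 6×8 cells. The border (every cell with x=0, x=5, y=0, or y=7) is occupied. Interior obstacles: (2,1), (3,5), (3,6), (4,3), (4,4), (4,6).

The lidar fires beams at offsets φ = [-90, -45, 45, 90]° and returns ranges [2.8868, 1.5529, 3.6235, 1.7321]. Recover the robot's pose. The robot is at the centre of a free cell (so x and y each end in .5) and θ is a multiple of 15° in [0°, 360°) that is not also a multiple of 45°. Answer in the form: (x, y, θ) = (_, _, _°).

The pose lattice has 18·16 = 288 candidates. Test each by forward raycasting.
  (1.5, 4.5, 240°): beam 1 = 0.5774 ≠ 2.8868 ✗
  (3.5, 1.5, 150°): beam 1 = 1.7321 ≠ 2.8868 ✗
  (4.5, 2.5, 30°): beam 1 = 1.0000 ≠ 2.8868 ✗
  (3.5, 3.5, 300°): beam 2 = 1.9319 ≠ 1.5529 ✗
  (2.5, 6.5, 105°): beam 1 = 0.5176 ≠ 2.8868 ✗
  …
  (2.5, 3.5, 60°): r_1=2.8868, r_2=1.5529, r_3=3.6235, r_4=1.7321 — all match ✓
Only this pose fits every beam.

(x, y, θ) = (2.5, 3.5, 60°)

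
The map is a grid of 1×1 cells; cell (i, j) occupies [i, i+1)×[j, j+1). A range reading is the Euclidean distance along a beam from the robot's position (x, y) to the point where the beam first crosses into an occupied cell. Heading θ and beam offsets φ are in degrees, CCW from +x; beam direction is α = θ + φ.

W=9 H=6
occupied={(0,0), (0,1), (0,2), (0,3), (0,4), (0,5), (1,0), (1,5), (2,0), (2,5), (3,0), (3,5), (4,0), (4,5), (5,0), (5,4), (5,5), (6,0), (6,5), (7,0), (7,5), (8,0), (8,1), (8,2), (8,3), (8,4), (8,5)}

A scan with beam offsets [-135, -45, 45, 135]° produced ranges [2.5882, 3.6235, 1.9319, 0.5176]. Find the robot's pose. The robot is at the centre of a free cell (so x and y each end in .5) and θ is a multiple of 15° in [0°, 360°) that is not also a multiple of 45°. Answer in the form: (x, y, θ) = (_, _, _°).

(x, y, θ) = (5.5, 1.5, 150°)

The pose lattice has 27·16 = 432 candidates. Test each by forward raycasting.
  (7.5, 3.5, 150°): beam 1 = 0.5176 ≠ 2.5882 ✗
  (7.5, 4.5, 300°): beam 1 = 1.5529 ≠ 2.5882 ✗
  (3.5, 2.5, 60°): beam 1 = 1.5529 ≠ 2.5882 ✗
  (1.5, 1.5, 210°): beam 1 = 3.6235 ≠ 2.5882 ✗
  …
  (5.5, 1.5, 150°): r_1=2.5882, r_2=3.6235, r_3=1.9319, r_4=0.5176 — all match ✓
No second candidate reproduces the full scan.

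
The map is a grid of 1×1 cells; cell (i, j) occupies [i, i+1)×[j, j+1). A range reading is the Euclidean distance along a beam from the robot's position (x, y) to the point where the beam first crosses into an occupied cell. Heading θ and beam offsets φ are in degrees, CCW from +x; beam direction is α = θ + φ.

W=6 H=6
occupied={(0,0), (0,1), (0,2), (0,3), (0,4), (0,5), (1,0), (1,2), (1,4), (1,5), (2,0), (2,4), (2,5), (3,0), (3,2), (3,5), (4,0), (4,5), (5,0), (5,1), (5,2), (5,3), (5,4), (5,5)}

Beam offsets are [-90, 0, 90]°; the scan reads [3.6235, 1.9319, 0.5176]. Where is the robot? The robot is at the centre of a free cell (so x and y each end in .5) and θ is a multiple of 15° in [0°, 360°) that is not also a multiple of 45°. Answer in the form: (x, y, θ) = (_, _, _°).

The pose lattice has 12·16 = 192 candidates. Test each by forward raycasting.
  (1.5, 1.5, 75°): beam 1 = 1.9319 ≠ 3.6235 ✗
  (3.5, 4.5, 60°): beam 1 = 1.7321 ≠ 3.6235 ✗
  (3.5, 1.5, 150°): beam 1 = 0.5774 ≠ 3.6235 ✗
  (1.5, 3.5, 255°): beam 1 = 0.5176 ≠ 3.6235 ✗
  (3.5, 3.5, 15°): beam 1 = 0.5176 ≠ 3.6235 ✗
  …
  (4.5, 1.5, 195°): r_1=3.6235, r_2=1.9319, r_3=0.5176 — all match ✓
Only this pose fits every beam.

(x, y, θ) = (4.5, 1.5, 195°)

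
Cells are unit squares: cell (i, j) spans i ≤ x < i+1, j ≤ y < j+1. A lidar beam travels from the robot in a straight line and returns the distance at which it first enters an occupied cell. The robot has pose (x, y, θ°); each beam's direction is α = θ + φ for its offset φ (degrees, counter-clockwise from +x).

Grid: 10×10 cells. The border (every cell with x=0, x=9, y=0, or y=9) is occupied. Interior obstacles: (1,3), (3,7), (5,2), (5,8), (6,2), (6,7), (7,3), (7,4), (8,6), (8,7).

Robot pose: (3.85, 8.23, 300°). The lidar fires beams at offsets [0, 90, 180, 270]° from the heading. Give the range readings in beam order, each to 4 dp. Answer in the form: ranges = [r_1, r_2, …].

beam 1: φ=0°, α=300°
  d=(0.5000,-0.8660)  start (3,8)  tX=0.3000 tY=0.2656  stride 1/|dx|=2.0000 1/|dy|=1.1547
    cross y-line → (3,7), t=0.2656 (wall)
  → r_1 = 0.2656
beam 2: φ=90°, α=30°
  d=(0.8660,0.5000)  start (3,8)  tX=0.1732 tY=1.5400  stride 1/|dx|=1.1547 1/|dy|=2.0000
    cross x-line → (4,8), t=0.1732
    cross x-line → (5,8), t=1.3279 (wall)
  → r_2 = 1.3279
beam 3: φ=180°, α=120°
  d=(-0.5000,0.8660)  start (3,8)  tX=1.7000 tY=0.8891  stride 1/|dx|=2.0000 1/|dy|=1.1547
    cross y-line → (3,9), t=0.8891 (wall)
  → r_3 = 0.8891
beam 4: φ=270°, α=210°
  d=(-0.8660,-0.5000)  start (3,8)  tX=0.9815 tY=0.4600  stride 1/|dx|=1.1547 1/|dy|=2.0000
    cross y-line → (3,7), t=0.4600 (wall)
  → r_4 = 0.4600

ranges = [0.2656, 1.3279, 0.8891, 0.4600]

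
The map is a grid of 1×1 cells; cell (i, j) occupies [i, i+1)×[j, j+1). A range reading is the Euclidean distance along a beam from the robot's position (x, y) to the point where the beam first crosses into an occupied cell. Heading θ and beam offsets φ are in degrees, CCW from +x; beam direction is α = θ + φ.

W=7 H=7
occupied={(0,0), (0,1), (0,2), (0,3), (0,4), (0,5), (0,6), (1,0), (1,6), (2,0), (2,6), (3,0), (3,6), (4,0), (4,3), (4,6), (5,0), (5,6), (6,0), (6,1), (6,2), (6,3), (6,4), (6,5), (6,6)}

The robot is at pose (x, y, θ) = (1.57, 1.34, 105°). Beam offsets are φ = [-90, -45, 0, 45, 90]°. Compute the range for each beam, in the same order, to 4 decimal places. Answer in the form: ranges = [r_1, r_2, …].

beam 1: φ=-90°, α=15°
  direction (0.9659, 0.2588); cell (1,1); t to first gridline: x 0.4452, y 2.5500 (then +1.0353 / +3.8637)
    (2,1) via x @ 0.4452
    (3,1) via x @ 1.4804
    (4,1) via x @ 2.5157
    (4,2) via y @ 2.5500
    (5,2) via x @ 3.5510
    (6,2) via x @ 4.5863  # hit
  → r_1 = 4.5863
beam 2: φ=-45°, α=60°
  direction (0.5000, 0.8660); cell (1,1); t to first gridline: x 0.8600, y 0.7621 (then +2.0000 / +1.1547)
    (1,2) via y @ 0.7621
    (2,2) via x @ 0.8600
    (2,3) via y @ 1.9168
    (3,3) via x @ 2.8600
    (3,4) via y @ 3.0715
    (3,5) via y @ 4.2262
    (4,5) via x @ 4.8600
    (4,6) via y @ 5.3809  # hit
  → r_2 = 5.3809
beam 3: φ=0°, α=105°
  direction (-0.2588, 0.9659); cell (1,1); t to first gridline: x 2.2023, y 0.6833 (then +3.8637 / +1.0353)
    (1,2) via y @ 0.6833
    (1,3) via y @ 1.7186
    (0,3) via x @ 2.2023  # hit
  → r_3 = 2.2023
beam 4: φ=45°, α=150°
  direction (-0.8660, 0.5000); cell (1,1); t to first gridline: x 0.6582, y 1.3200 (then +1.1547 / +2.0000)
    (0,1) via x @ 0.6582  # hit
  → r_4 = 0.6582
beam 5: φ=90°, α=195°
  direction (-0.9659, -0.2588); cell (1,1); t to first gridline: x 0.5901, y 1.3137 (then +1.0353 / +3.8637)
    (0,1) via x @ 0.5901  # hit
  → r_5 = 0.5901

ranges = [4.5863, 5.3809, 2.2023, 0.6582, 0.5901]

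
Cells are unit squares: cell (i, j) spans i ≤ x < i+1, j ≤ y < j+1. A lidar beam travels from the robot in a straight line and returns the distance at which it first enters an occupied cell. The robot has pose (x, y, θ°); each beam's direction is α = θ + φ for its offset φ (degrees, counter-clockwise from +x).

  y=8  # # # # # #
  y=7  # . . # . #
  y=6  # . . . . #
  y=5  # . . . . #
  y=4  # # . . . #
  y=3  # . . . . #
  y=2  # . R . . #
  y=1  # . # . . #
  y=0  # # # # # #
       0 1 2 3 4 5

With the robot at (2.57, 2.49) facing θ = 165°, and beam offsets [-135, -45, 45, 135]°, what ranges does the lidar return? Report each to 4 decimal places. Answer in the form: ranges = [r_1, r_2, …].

ranges = [2.8059, 1.7436, 1.8129, 0.5658]

beam 1: φ=-135°, α=30°
  d=(0.8660,0.5000)  start (2,2)  tX=0.4965 tY=1.0200  stride 1/|dx|=1.1547 1/|dy|=2.0000
    cross x-line → (3,2), t=0.4965
    cross y-line → (3,3), t=1.0200
    cross x-line → (4,3), t=1.6512
    cross x-line → (5,3), t=2.8059 (wall)
  → r_1 = 2.8059
beam 2: φ=-45°, α=120°
  d=(-0.5000,0.8660)  start (2,2)  tX=1.1400 tY=0.5889  stride 1/|dx|=2.0000 1/|dy|=1.1547
    cross y-line → (2,3), t=0.5889
    cross x-line → (1,3), t=1.1400
    cross y-line → (1,4), t=1.7436 (wall)
  → r_2 = 1.7436
beam 3: φ=45°, α=210°
  d=(-0.8660,-0.5000)  start (2,2)  tX=0.6582 tY=0.9800  stride 1/|dx|=1.1547 1/|dy|=2.0000
    cross x-line → (1,2), t=0.6582
    cross y-line → (1,1), t=0.9800
    cross x-line → (0,1), t=1.8129 (wall)
  → r_3 = 1.8129
beam 4: φ=135°, α=300°
  d=(0.5000,-0.8660)  start (2,2)  tX=0.8600 tY=0.5658  stride 1/|dx|=2.0000 1/|dy|=1.1547
    cross y-line → (2,1), t=0.5658 (wall)
  → r_4 = 0.5658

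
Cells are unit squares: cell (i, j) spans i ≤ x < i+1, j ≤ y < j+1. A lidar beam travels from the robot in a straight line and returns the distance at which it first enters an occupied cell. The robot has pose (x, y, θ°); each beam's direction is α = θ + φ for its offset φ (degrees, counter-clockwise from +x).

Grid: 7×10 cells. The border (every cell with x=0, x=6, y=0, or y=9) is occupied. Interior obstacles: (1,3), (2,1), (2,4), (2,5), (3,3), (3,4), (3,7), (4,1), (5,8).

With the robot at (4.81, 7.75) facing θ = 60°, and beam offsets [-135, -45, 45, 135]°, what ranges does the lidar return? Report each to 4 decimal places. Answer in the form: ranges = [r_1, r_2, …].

beam 1: φ=-135°, α=285°
  direction (0.2588, -0.9659); cell (4,7); t to first gridline: x 0.7341, y 0.7765 (then +3.8637 / +1.0353)
    (5,7) via x @ 0.7341
    (5,6) via y @ 0.7765
    (5,5) via y @ 1.8117
    (5,4) via y @ 2.8470
    (5,3) via y @ 3.8823
    (6,3) via x @ 4.5978  # hit
  → r_1 = 4.5978
beam 2: φ=-45°, α=15°
  direction (0.9659, 0.2588); cell (4,7); t to first gridline: x 0.1967, y 0.9659 (then +1.0353 / +3.8637)
    (5,7) via x @ 0.1967
    (5,8) via y @ 0.9659  # hit
  → r_2 = 0.9659
beam 3: φ=45°, α=105°
  direction (-0.2588, 0.9659); cell (4,7); t to first gridline: x 3.1296, y 0.2588 (then +3.8637 / +1.0353)
    (4,8) via y @ 0.2588
    (4,9) via y @ 1.2941  # hit
  → r_3 = 1.2941
beam 4: φ=135°, α=195°
  direction (-0.9659, -0.2588); cell (4,7); t to first gridline: x 0.8386, y 2.8978 (then +1.0353 / +3.8637)
    (3,7) via x @ 0.8386  # hit
  → r_4 = 0.8386

ranges = [4.5978, 0.9659, 1.2941, 0.8386]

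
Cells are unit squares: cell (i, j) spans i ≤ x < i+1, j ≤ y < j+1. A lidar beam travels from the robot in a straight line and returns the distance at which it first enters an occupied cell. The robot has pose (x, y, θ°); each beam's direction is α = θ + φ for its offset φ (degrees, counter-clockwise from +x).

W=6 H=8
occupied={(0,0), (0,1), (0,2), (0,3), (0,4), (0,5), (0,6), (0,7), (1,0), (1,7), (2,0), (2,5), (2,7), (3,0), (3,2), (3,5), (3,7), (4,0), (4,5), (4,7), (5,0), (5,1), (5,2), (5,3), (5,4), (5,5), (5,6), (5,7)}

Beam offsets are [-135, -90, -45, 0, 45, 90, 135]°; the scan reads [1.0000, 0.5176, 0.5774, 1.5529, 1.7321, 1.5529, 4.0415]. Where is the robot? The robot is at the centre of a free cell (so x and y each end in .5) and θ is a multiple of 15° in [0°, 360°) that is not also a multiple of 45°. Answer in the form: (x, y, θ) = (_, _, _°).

(x, y, θ) = (1.5, 2.5, 255°)

Enumerate (i+0.5, j+0.5, θ) over the 20 free cells and 16 admissible headings. For each, cast all 7 beams and compare to the given ranges.
  (4.5, 3.5, 120°): beam 1 = 0.5176 ≠ 1.0000 ✗
  (4.5, 6.5, 120°): beam 1 = 0.5176 ≠ 1.0000 ✗
  (2.5, 1.5, 330°): beam 1 = 1.5529 ≠ 1.0000 ✗
  …
  (1.5, 2.5, 255°): r_1=1.0000, r_2=0.5176, r_3=0.5774, r_4=1.5529, r_5=1.7321, r_6=1.5529, r_7=4.0415 — all match ✓
Only this pose fits every beam.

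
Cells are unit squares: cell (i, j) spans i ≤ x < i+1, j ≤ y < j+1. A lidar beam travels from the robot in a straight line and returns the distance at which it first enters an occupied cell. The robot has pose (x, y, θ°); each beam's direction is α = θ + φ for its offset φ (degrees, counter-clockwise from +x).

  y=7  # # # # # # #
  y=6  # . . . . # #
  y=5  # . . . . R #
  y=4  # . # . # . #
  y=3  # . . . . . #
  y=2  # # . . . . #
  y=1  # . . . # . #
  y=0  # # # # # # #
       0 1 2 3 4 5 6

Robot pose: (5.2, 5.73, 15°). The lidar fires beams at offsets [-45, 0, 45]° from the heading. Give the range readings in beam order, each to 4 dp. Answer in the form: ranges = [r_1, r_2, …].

beam 1: φ=-45°, α=330°
  direction (0.8660, -0.5000); cell (5,5); t to first gridline: x 0.9238, y 1.4600 (then +1.1547 / +2.0000)
    (6,5) via x @ 0.9238  # hit
  → r_1 = 0.9238
beam 2: φ=0°, α=15°
  direction (0.9659, 0.2588); cell (5,5); t to first gridline: x 0.8282, y 1.0432 (then +1.0353 / +3.8637)
    (6,5) via x @ 0.8282  # hit
  → r_2 = 0.8282
beam 3: φ=45°, α=60°
  direction (0.5000, 0.8660); cell (5,5); t to first gridline: x 1.6000, y 0.3118 (then +2.0000 / +1.1547)
    (5,6) via y @ 0.3118  # hit
  → r_3 = 0.3118

ranges = [0.9238, 0.8282, 0.3118]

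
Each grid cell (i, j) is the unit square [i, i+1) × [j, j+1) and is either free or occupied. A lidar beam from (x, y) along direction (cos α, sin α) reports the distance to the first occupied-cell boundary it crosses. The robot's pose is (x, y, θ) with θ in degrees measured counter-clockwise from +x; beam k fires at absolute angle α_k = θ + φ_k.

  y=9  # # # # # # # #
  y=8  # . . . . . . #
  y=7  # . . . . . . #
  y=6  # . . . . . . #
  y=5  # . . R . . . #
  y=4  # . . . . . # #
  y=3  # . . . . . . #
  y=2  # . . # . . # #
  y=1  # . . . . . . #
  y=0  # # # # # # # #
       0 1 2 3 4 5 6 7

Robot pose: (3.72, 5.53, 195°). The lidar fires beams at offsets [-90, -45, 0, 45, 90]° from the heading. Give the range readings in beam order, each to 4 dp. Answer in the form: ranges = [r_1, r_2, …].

ranges = [3.5924, 3.1408, 2.8160, 5.2308, 4.6898]

beam 1: φ=-90°, α=105°
  cosα=-0.2588 sinα=0.9659 | (3,5) | tMaxX 2.7819 tMaxY 0.4866 | tΔX 3.8637 tΔY 1.0353
    t=0.4866 [y] (3,6)
    t=1.5219 [y] (3,7)
    t=2.5571 [y] (3,8)
    t=2.7819 [x] (2,8)
    t=3.5924 [y] (2,9) — stop
  → r_1 = 3.5924
beam 2: φ=-45°, α=150°
  cosα=-0.8660 sinα=0.5000 | (3,5) | tMaxX 0.8314 tMaxY 0.9400 | tΔX 1.1547 tΔY 2.0000
    t=0.8314 [x] (2,5)
    t=0.9400 [y] (2,6)
    t=1.9861 [x] (1,6)
    t=2.9400 [y] (1,7)
    t=3.1408 [x] (0,7) — stop
  → r_2 = 3.1408
beam 3: φ=0°, α=195°
  cosα=-0.9659 sinα=-0.2588 | (3,5) | tMaxX 0.7454 tMaxY 2.0478 | tΔX 1.0353 tΔY 3.8637
    t=0.7454 [x] (2,5)
    t=1.7807 [x] (1,5)
    t=2.0478 [y] (1,4)
    t=2.8160 [x] (0,4) — stop
  → r_3 = 2.8160
beam 4: φ=45°, α=240°
  cosα=-0.5000 sinα=-0.8660 | (3,5) | tMaxX 1.4400 tMaxY 0.6120 | tΔX 2.0000 tΔY 1.1547
    t=0.6120 [y] (3,4)
    t=1.4400 [x] (2,4)
    t=1.7667 [y] (2,3)
    t=2.9214 [y] (2,2)
    t=3.4400 [x] (1,2)
    t=4.0761 [y] (1,1)
    t=5.2308 [y] (1,0) — stop
  → r_4 = 5.2308
beam 5: φ=90°, α=285°
  cosα=0.2588 sinα=-0.9659 | (3,5) | tMaxX 1.0818 tMaxY 0.5487 | tΔX 3.8637 tΔY 1.0353
    t=0.5487 [y] (3,4)
    t=1.0818 [x] (4,4)
    t=1.5840 [y] (4,3)
    t=2.6192 [y] (4,2)
    t=3.6545 [y] (4,1)
    t=4.6898 [y] (4,0) — stop
  → r_5 = 4.6898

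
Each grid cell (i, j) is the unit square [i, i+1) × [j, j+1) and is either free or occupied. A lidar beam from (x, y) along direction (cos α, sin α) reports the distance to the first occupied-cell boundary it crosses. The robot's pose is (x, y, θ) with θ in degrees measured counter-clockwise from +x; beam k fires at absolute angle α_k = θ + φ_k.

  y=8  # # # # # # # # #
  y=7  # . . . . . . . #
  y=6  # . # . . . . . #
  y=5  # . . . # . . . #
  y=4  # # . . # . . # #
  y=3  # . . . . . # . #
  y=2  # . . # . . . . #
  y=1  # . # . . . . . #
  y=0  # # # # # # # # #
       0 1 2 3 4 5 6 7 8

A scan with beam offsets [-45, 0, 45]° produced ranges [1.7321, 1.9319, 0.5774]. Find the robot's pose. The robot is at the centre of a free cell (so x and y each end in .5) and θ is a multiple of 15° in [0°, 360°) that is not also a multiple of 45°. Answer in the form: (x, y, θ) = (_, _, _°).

(x, y, θ) = (5.5, 1.5, 195°)

Enumerate (i+0.5, j+0.5, θ) over the 41 free cells and 16 admissible headings. For each, cast all 3 beams and compare to the given ranges.
  (2.5, 4.5, 285°): beam 1 = 3.0000 ≠ 1.7321 ✗
  (5.5, 7.5, 210°): beam 1 = 1.9319 ≠ 1.7321 ✗
  (3.5, 5.5, 60°): beam 1 = 0.5176 ≠ 1.7321 ✗
  …
  (5.5, 1.5, 195°): r_1=1.7321, r_2=1.9319, r_3=0.5774 — all match ✓
Unique over the lattice → pose = (5.5, 1.5, 195°).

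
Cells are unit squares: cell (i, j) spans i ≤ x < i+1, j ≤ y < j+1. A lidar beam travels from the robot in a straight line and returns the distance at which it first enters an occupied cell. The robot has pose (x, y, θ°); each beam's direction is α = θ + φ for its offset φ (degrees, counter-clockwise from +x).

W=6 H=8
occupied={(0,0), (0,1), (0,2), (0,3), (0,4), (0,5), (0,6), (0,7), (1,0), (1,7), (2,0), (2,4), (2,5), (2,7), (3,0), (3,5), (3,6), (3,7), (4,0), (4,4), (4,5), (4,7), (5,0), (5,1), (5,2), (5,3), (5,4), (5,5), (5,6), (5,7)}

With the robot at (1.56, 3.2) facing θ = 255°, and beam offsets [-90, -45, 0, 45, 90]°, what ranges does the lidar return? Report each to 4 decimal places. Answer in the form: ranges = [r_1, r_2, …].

ranges = [0.5798, 0.6466, 2.1637, 2.5403, 3.5614]

beam 1: φ=-90°, α=165°
  dir = (cos 165°, sin 165°) = (-0.9659, 0.2588); from cell (1,3)
  next x-line at t=0.5798, next y-line at t=3.0910; Δt_x=1.0353, Δt_y=3.8637
    x: enter (0,3) at t=0.5798 ← occupied
  → r_1 = 0.5798
beam 2: φ=-45°, α=210°
  dir = (cos 210°, sin 210°) = (-0.8660, -0.5000); from cell (1,3)
  next x-line at t=0.6466, next y-line at t=0.4000; Δt_x=1.1547, Δt_y=2.0000
    y: enter (1,2) at t=0.4000
    x: enter (0,2) at t=0.6466 ← occupied
  → r_2 = 0.6466
beam 3: φ=0°, α=255°
  dir = (cos 255°, sin 255°) = (-0.2588, -0.9659); from cell (1,3)
  next x-line at t=2.1637, next y-line at t=0.2071; Δt_x=3.8637, Δt_y=1.0353
    y: enter (1,2) at t=0.2071
    y: enter (1,1) at t=1.2423
    x: enter (0,1) at t=2.1637 ← occupied
  → r_3 = 2.1637
beam 4: φ=45°, α=300°
  dir = (cos 300°, sin 300°) = (0.5000, -0.8660); from cell (1,3)
  next x-line at t=0.8800, next y-line at t=0.2309; Δt_x=2.0000, Δt_y=1.1547
    y: enter (1,2) at t=0.2309
    x: enter (2,2) at t=0.8800
    y: enter (2,1) at t=1.3856
    y: enter (2,0) at t=2.5403 ← occupied
  → r_4 = 2.5403
beam 5: φ=90°, α=345°
  dir = (cos 345°, sin 345°) = (0.9659, -0.2588); from cell (1,3)
  next x-line at t=0.4555, next y-line at t=0.7727; Δt_x=1.0353, Δt_y=3.8637
    x: enter (2,3) at t=0.4555
    y: enter (2,2) at t=0.7727
    x: enter (3,2) at t=1.4908
    x: enter (4,2) at t=2.5261
    x: enter (5,2) at t=3.5614 ← occupied
  → r_5 = 3.5614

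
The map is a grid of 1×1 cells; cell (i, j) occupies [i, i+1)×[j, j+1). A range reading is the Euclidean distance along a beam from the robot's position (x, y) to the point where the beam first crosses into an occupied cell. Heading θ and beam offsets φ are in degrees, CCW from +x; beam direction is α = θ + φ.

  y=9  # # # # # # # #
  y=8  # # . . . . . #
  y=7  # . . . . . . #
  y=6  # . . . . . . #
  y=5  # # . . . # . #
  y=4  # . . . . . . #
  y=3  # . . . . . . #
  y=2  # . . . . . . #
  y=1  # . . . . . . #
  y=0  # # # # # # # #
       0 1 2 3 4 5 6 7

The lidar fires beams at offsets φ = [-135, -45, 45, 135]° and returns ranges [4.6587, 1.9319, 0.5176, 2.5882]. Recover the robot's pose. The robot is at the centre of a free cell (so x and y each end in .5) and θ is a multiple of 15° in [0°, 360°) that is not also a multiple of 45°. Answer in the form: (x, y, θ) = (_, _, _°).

(x, y, θ) = (6.5, 6.5, 330°)

Candidates: 45 free-cell centres × 16 headings = 720 poses. Raycast each; keep the one whose scan matches to 4 dp.
  (6.5, 7.5, 240°): beam 1 = 1.5529 ≠ 4.6587 ✗
  (1.5, 2.5, 120°): beam 1 = 5.6940 ≠ 4.6587 ✗
  (1.5, 3.5, 120°): beam 1 = 5.6940 ≠ 4.6587 ✗
  (6.5, 1.5, 255°): beam 1 = 8.6603 ≠ 4.6587 ✗
  …
  (6.5, 6.5, 330°): r_1=4.6587, r_2=1.9319, r_3=0.5176, r_4=2.5882 — all match ✓
Unique over the lattice → pose = (6.5, 6.5, 330°).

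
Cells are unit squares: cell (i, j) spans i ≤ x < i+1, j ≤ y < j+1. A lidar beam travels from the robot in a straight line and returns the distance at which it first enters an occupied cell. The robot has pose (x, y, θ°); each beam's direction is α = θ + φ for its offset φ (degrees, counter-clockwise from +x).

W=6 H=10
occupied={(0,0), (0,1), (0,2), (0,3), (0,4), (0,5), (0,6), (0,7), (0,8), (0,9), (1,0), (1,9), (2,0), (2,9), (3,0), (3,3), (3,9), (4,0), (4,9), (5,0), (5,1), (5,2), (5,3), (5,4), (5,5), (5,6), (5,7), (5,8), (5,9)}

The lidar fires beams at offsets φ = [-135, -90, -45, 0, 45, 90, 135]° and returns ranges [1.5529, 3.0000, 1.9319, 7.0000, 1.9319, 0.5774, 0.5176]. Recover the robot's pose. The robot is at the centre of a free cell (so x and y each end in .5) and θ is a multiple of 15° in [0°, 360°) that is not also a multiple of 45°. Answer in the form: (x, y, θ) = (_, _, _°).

The pose lattice has 31·16 = 496 candidates. Test each by forward raycasting.
  (1.5, 3.5, 285°): beam 1 = 0.5774 ≠ 1.5529 ✗
  (2.5, 8.5, 75°): beam 1 = 5.0000 ≠ 1.5529 ✗
  (1.5, 6.5, 195°): beam 1 = 2.8868 ≠ 1.5529 ✗
  (2.5, 6.5, 195°): beam 1 = 2.8868 ≠ 1.5529 ✗
  …
  (1.5, 2.5, 60°): r_1=1.5529, r_2=3.0000, r_3=1.9319, r_4=7.0000, r_5=1.9319, r_6=0.5774, r_7=0.5176 — all match ✓
Only this pose fits every beam.

(x, y, θ) = (1.5, 2.5, 60°)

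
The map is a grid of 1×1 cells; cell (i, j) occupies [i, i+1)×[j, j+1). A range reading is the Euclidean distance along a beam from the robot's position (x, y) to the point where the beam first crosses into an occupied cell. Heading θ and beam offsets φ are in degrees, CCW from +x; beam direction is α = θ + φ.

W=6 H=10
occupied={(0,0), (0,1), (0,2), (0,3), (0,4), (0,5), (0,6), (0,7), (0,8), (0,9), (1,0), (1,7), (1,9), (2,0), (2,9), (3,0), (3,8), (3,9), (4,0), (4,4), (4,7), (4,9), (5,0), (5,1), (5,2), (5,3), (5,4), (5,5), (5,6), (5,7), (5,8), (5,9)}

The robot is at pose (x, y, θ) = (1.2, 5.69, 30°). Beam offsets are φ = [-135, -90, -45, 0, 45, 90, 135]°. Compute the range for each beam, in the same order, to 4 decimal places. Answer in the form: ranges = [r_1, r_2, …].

ranges = [0.7727, 5.4155, 2.8988, 3.2332, 1.3562, 0.4000, 0.2071]

beam 1: φ=-135°, α=255°
  d=(-0.2588,-0.9659)  start (1,5)  tX=0.7727 tY=0.7143  stride 1/|dx|=3.8637 1/|dy|=1.0353
    cross y-line → (1,4), t=0.7143
    cross x-line → (0,4), t=0.7727 (wall)
  → r_1 = 0.7727
beam 2: φ=-90°, α=300°
  d=(0.5000,-0.8660)  start (1,5)  tX=1.6000 tY=0.7967  stride 1/|dx|=2.0000 1/|dy|=1.1547
    cross y-line → (1,4), t=0.7967
    cross x-line → (2,4), t=1.6000
    cross y-line → (2,3), t=1.9514
    cross y-line → (2,2), t=3.1061
    cross x-line → (3,2), t=3.6000
    cross y-line → (3,1), t=4.2608
    cross y-line → (3,0), t=5.4155 (wall)
  → r_2 = 5.4155
beam 3: φ=-45°, α=345°
  d=(0.9659,-0.2588)  start (1,5)  tX=0.8282 tY=2.6660  stride 1/|dx|=1.0353 1/|dy|=3.8637
    cross x-line → (2,5), t=0.8282
    cross x-line → (3,5), t=1.8635
    cross y-line → (3,4), t=2.6660
    cross x-line → (4,4), t=2.8988 (wall)
  → r_3 = 2.8988
beam 4: φ=0°, α=30°
  d=(0.8660,0.5000)  start (1,5)  tX=0.9238 tY=0.6200  stride 1/|dx|=1.1547 1/|dy|=2.0000
    cross y-line → (1,6), t=0.6200
    cross x-line → (2,6), t=0.9238
    cross x-line → (3,6), t=2.0785
    cross y-line → (3,7), t=2.6200
    cross x-line → (4,7), t=3.2332 (wall)
  → r_4 = 3.2332
beam 5: φ=45°, α=75°
  d=(0.2588,0.9659)  start (1,5)  tX=3.0910 tY=0.3209  stride 1/|dx|=3.8637 1/|dy|=1.0353
    cross y-line → (1,6), t=0.3209
    cross y-line → (1,7), t=1.3562 (wall)
  → r_5 = 1.3562
beam 6: φ=90°, α=120°
  d=(-0.5000,0.8660)  start (1,5)  tX=0.4000 tY=0.3580  stride 1/|dx|=2.0000 1/|dy|=1.1547
    cross y-line → (1,6), t=0.3580
    cross x-line → (0,6), t=0.4000 (wall)
  → r_6 = 0.4000
beam 7: φ=135°, α=165°
  d=(-0.9659,0.2588)  start (1,5)  tX=0.2071 tY=1.1977  stride 1/|dx|=1.0353 1/|dy|=3.8637
    cross x-line → (0,5), t=0.2071 (wall)
  → r_7 = 0.2071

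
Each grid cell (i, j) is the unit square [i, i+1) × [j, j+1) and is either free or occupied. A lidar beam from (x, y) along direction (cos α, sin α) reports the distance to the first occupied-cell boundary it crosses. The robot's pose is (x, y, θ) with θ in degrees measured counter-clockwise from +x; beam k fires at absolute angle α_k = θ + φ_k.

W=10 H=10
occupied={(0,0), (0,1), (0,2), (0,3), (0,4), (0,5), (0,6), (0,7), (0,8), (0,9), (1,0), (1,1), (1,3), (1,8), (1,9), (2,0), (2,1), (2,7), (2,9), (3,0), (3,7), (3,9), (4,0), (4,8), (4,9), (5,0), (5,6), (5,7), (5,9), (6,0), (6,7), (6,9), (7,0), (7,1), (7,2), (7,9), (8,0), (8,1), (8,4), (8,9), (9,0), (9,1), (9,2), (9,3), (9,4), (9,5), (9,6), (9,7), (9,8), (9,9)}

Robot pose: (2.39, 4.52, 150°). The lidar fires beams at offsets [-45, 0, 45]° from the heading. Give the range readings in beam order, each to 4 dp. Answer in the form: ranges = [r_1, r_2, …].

beam 1: φ=-45°, α=105°
  direction (-0.2588, 0.9659); cell (2,4); t to first gridline: x 1.5068, y 0.4969 (then +3.8637 / +1.0353)
    (2,5) via y @ 0.4969
    (1,5) via x @ 1.5068
    (1,6) via y @ 1.5322
    (1,7) via y @ 2.5675
    (1,8) via y @ 3.6028  # hit
  → r_1 = 3.6028
beam 2: φ=0°, α=150°
  direction (-0.8660, 0.5000); cell (2,4); t to first gridline: x 0.4503, y 0.9600 (then +1.1547 / +2.0000)
    (1,4) via x @ 0.4503
    (1,5) via y @ 0.9600
    (0,5) via x @ 1.6050  # hit
  → r_2 = 1.6050
beam 3: φ=45°, α=195°
  direction (-0.9659, -0.2588); cell (2,4); t to first gridline: x 0.4038, y 2.0091 (then +1.0353 / +3.8637)
    (1,4) via x @ 0.4038
    (0,4) via x @ 1.4390  # hit
  → r_3 = 1.4390

ranges = [3.6028, 1.6050, 1.4390]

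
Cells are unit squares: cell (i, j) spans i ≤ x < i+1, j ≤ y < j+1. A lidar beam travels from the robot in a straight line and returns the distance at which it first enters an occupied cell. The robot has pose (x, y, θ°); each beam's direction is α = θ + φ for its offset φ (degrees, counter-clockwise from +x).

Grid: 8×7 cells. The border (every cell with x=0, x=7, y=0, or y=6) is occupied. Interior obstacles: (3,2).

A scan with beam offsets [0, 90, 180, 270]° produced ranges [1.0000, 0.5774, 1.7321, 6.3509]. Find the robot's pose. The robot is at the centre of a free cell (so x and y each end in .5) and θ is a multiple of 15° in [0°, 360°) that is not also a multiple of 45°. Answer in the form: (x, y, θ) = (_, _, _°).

(x, y, θ) = (1.5, 2.5, 120°)

Enumerate (i+0.5, j+0.5, θ) over the 29 free cells and 16 admissible headings. For each, cast all 4 beams and compare to the given ranges.
  (1.5, 2.5, 75°): beam 1 = 3.6235 ≠ 1.0000 ✗
  (5.5, 2.5, 165°): beam 1 = 1.5529 ≠ 1.0000 ✗
  (5.5, 4.5, 255°): beam 1 = 3.6235 ≠ 1.0000 ✗
  (2.5, 1.5, 15°): beam 1 = 4.6587 ≠ 1.0000 ✗
  …
  (1.5, 2.5, 120°): r_1=1.0000, r_2=0.5774, r_3=1.7321, r_4=6.3509 — all match ✓
Unique over the lattice → pose = (1.5, 2.5, 120°).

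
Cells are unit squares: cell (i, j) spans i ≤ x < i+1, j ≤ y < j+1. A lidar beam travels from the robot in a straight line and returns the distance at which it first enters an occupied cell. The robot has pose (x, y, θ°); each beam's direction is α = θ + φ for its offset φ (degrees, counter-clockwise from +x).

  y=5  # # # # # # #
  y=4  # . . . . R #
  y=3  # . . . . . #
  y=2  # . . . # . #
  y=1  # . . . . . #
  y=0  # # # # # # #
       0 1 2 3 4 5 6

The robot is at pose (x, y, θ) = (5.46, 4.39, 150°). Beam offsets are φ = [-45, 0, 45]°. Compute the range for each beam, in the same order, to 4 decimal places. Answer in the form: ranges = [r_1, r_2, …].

ranges = [0.6315, 1.2200, 4.6173]

beam 1: φ=-45°, α=105°
  cosα=-0.2588 sinα=0.9659 | (5,4) | tMaxX 1.7773 tMaxY 0.6315 | tΔX 3.8637 tΔY 1.0353
    t=0.6315 [y] (5,5) — stop
  → r_1 = 0.6315
beam 2: φ=0°, α=150°
  cosα=-0.8660 sinα=0.5000 | (5,4) | tMaxX 0.5312 tMaxY 1.2200 | tΔX 1.1547 tΔY 2.0000
    t=0.5312 [x] (4,4)
    t=1.2200 [y] (4,5) — stop
  → r_2 = 1.2200
beam 3: φ=45°, α=195°
  cosα=-0.9659 sinα=-0.2588 | (5,4) | tMaxX 0.4762 tMaxY 1.5068 | tΔX 1.0353 tΔY 3.8637
    t=0.4762 [x] (4,4)
    t=1.5068 [y] (4,3)
    t=1.5115 [x] (3,3)
    t=2.5468 [x] (2,3)
    t=3.5821 [x] (1,3)
    t=4.6173 [x] (0,3) — stop
  → r_3 = 4.6173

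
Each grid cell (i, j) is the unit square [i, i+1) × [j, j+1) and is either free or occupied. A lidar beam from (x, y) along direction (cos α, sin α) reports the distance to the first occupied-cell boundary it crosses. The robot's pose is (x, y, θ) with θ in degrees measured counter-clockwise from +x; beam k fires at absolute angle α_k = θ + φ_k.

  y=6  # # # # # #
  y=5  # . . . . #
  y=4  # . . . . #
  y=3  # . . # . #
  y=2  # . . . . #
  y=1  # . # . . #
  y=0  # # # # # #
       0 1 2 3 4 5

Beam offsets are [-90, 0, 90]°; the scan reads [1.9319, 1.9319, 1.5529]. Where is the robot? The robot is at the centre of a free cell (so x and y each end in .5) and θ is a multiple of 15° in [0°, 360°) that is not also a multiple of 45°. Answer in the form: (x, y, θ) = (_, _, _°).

The pose lattice has 18·16 = 288 candidates. Test each by forward raycasting.
  (3.5, 5.5, 345°): beam 1 = 1.5529 ≠ 1.9319 ✗
  (3.5, 4.5, 345°): beam 1 = 0.5176 ≠ 1.9319 ✗
  (4.5, 5.5, 120°): beam 1 = 0.5774 ≠ 1.9319 ✗
  …
  (1.5, 4.5, 345°): r_1=1.9319, r_2=1.9319, r_3=1.5529 — all match ✓
Only this pose fits every beam.

(x, y, θ) = (1.5, 4.5, 345°)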